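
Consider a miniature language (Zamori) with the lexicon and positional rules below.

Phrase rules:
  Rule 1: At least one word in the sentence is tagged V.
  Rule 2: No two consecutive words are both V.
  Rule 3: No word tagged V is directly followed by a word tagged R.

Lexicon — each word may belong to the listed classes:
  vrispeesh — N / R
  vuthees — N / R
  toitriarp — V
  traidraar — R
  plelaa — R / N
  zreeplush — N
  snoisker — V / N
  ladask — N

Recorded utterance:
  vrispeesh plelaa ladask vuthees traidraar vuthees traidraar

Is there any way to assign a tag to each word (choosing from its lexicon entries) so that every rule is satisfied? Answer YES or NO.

NO

Candidates per position — 1:vrispeesh {N,R}; 2:plelaa {R,N}; 3:ladask {N}; 4:vuthees {N,R}; 5:traidraar {R}; 6:vuthees {N,R}; 7:traidraar {R}.
Rule 1 cannot be satisfied by any choice of tags from the lexicon.
So there is no consistent tagging.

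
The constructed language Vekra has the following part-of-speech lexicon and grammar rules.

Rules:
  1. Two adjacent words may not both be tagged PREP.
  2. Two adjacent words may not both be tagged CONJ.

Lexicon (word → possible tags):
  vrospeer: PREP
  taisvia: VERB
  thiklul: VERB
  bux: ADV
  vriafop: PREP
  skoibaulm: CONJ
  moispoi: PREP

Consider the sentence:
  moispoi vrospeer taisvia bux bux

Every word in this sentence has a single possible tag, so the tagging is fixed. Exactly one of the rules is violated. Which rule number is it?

1

Fixed tagging: PREP PREP VERB ADV ADV.
Applying the rules: R1 fails, R2 ok.
Only rule 1 fails.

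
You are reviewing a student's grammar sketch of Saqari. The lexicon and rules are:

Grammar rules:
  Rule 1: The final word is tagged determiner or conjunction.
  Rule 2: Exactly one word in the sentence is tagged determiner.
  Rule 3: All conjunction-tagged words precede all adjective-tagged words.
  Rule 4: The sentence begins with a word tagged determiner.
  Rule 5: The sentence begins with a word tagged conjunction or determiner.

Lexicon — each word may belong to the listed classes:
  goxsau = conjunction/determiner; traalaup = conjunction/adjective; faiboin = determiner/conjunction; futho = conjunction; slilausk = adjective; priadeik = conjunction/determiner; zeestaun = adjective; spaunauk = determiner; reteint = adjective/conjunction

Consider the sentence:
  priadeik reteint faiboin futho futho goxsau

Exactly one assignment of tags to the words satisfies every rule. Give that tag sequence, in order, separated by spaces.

Candidates per position — 1:priadeik {conjunction,determiner}; 2:reteint {adjective,conjunction}; 3:faiboin {determiner,conjunction}; 4:futho {conjunction}; 5:futho {conjunction}; 6:goxsau {conjunction,determiner}.
Word 1 cannot be conjunction — rule 4 would then fail for every completion. It is determiner.
Word 2 cannot be adjective — rule 3 would then fail for every completion. It is conjunction.
Word 3 cannot be determiner — rule 2 would then fail for every completion. It is conjunction.
Word 6 cannot be determiner — rule 2 would then fail for every completion. It is conjunction.
The only consistent sequence is: determiner conjunction conjunction conjunction conjunction conjunction.
Check: rule 1 satisfied; rule 2 satisfied; rule 3 satisfied; rule 4 satisfied; rule 5 satisfied.

determiner conjunction conjunction conjunction conjunction conjunction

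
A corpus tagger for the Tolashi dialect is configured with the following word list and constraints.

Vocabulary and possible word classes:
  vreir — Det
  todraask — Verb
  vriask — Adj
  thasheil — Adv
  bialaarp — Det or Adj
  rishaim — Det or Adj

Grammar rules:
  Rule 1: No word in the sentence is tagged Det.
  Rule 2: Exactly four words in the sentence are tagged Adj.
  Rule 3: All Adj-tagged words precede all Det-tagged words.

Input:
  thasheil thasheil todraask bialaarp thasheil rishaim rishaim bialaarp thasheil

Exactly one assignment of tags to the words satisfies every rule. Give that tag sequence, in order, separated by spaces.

Adv Adv Verb Adj Adv Adj Adj Adj Adv

Candidates per position — 1:thasheil {Adv}; 2:thasheil {Adv}; 3:todraask {Verb}; 4:bialaarp {Det,Adj}; 5:thasheil {Adv}; 6:rishaim {Det,Adj}; 7:rishaim {Det,Adj}; 8:bialaarp {Det,Adj}; 9:thasheil {Adv}.
At position 4, choosing Det makes rule 1 impossible to satisfy; hence Adj.
At position 6, choosing Det makes rule 1 impossible to satisfy; hence Adj.
At position 7, choosing Det makes rule 1 impossible to satisfy; hence Adj.
At position 8, choosing Det makes rule 1 impossible to satisfy; hence Adj.
So the tagging must be: Adv Adv Verb Adj Adv Adj Adj Adj Adv.
Verifying each rule — rule 1 holds; rule 2 holds; rule 3 holds.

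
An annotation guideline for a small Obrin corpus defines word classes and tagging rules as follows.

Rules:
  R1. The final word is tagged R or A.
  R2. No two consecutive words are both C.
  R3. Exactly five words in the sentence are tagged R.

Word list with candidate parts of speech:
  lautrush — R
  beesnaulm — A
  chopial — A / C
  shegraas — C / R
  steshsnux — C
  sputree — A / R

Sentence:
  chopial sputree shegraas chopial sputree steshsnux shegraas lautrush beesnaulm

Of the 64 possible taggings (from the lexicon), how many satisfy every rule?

4

Candidates per position — 1:chopial {A,C}; 2:sputree {A,R}; 3:shegraas {C,R}; 4:chopial {A,C}; 5:sputree {A,R}; 6:steshsnux {C}; 7:shegraas {C,R}; 8:lautrush {R}; 9:beesnaulm {A}.
There are 64 candidate sequences in total.
The sequences that satisfy every rule: A R R A R C R R A; A R R C R C R R A; C R R A R C R R A; C R R C R C R R A.
Count = 4.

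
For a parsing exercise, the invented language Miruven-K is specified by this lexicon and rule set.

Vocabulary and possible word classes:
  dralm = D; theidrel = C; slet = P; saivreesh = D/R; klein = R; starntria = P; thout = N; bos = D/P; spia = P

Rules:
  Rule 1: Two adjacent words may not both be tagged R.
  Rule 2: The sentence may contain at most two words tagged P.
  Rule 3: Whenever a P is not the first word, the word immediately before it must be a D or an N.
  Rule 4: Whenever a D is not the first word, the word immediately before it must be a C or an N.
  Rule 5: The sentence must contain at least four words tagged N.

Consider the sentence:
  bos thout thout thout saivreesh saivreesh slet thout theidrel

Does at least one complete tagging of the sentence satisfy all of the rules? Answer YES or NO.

NO

Candidates per position — 1:bos {D,P}; 2:thout {N}; 3:thout {N}; 4:thout {N}; 5:saivreesh {D,R}; 6:saivreesh {D,R}; 7:slet {P}; 8:thout {N}; 9:theidrel {C}.
Every candidate sequence violates at least one rule; no consistent tagging exists.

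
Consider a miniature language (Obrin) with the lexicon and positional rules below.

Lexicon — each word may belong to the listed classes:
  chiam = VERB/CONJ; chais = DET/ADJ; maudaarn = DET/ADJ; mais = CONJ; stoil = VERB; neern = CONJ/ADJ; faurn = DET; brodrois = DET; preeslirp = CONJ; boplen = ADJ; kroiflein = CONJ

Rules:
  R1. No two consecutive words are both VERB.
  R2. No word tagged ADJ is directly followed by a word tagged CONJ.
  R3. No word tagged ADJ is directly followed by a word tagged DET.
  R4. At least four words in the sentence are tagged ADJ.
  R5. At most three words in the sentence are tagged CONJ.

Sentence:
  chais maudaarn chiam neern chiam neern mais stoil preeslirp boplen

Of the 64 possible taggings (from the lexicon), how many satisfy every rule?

Candidates per position — 1:chais {DET,ADJ}; 2:maudaarn {DET,ADJ}; 3:chiam {VERB,CONJ}; 4:neern {CONJ,ADJ}; 5:chiam {VERB,CONJ}; 6:neern {CONJ,ADJ}; 7:mais {CONJ}; 8:stoil {VERB}; 9:preeslirp {CONJ}; 10:boplen {ADJ}.
There are 64 candidate sequences in total.
The sequences that satisfy every rule: ADJ ADJ VERB ADJ VERB CONJ CONJ VERB CONJ ADJ.
Count = 1.

1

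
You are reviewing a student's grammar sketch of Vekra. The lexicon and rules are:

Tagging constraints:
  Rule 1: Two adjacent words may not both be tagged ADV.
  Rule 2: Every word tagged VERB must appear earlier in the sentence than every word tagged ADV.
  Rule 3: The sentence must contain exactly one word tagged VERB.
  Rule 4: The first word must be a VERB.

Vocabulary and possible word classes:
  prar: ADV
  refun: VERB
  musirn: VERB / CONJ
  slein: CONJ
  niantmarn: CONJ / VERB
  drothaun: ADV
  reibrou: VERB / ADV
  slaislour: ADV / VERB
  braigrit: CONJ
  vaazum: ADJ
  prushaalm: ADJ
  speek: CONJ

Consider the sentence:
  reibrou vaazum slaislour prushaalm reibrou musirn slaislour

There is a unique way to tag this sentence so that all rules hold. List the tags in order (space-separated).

VERB ADJ ADV ADJ ADV CONJ ADV

Candidates per position — 1:reibrou {VERB,ADV}; 2:vaazum {ADJ}; 3:slaislour {ADV,VERB}; 4:prushaalm {ADJ}; 5:reibrou {VERB,ADV}; 6:musirn {VERB,CONJ}; 7:slaislour {ADV,VERB}.
Position 1: tagging it ADV would leave rule 4 unsatisfiable, so it must be VERB.
Position 3: tagging it VERB would leave rule 3 unsatisfiable, so it must be ADV.
Position 5: tagging it VERB would leave rule 2 unsatisfiable, so it must be ADV.
Position 6: tagging it VERB would leave rule 2 unsatisfiable, so it must be CONJ.
Position 7: tagging it VERB would leave rule 2 unsatisfiable, so it must be ADV.
So the tagging must be: VERB ADJ ADV ADJ ADV CONJ ADV.
Checking: rule 1 satisfied; rule 2 satisfied; rule 3 satisfied; rule 4 satisfied.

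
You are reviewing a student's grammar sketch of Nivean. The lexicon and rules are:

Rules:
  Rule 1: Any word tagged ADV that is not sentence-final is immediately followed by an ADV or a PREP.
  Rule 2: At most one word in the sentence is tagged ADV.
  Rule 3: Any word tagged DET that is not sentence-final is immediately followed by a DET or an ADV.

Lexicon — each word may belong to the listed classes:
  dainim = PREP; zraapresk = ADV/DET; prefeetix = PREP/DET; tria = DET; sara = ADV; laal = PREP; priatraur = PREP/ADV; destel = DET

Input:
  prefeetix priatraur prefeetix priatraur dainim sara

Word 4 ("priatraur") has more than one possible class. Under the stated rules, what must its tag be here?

Candidates per position — 1:prefeetix {PREP,DET}; 2:priatraur {PREP,ADV}; 3:prefeetix {PREP,DET}; 4:priatraur {PREP,ADV}; 5:dainim {PREP}; 6:sara {ADV}.
Word 2 cannot be ADV — rule 2 would then fail for every completion. It is PREP.
Word 4 cannot be ADV — rule 2 would then fail for every completion. It is PREP.
Word 1 cannot be DET — rule 3 would then fail for every completion. It is PREP.
Word 3 cannot be DET — rule 3 would then fail for every completion. It is PREP.
The only consistent sequence is: PREP PREP PREP PREP PREP ADV.
Check: rule 1 satisfied; rule 2 satisfied; rule 3 satisfied.

PREP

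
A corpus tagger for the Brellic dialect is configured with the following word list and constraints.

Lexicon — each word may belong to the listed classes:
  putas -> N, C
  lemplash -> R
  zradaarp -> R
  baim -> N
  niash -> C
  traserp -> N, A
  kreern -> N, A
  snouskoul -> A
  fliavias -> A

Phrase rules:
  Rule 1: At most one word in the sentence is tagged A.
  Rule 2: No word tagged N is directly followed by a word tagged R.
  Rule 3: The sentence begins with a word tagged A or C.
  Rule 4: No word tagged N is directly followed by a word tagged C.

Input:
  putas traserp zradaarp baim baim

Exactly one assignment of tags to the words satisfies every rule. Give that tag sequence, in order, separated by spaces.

C A R N N

Candidates per position — 1:putas {N,C}; 2:traserp {N,A}; 3:zradaarp {R}; 4:baim {N}; 5:baim {N}.
At position 1, choosing N makes rule 3 impossible to satisfy; hence C.
At position 2, choosing N makes rule 2 impossible to satisfy; hence A.
That leaves exactly one tagging: C A R N N.
Check: rule 1 ✓; rule 2 ✓; rule 3 ✓; rule 4 ✓.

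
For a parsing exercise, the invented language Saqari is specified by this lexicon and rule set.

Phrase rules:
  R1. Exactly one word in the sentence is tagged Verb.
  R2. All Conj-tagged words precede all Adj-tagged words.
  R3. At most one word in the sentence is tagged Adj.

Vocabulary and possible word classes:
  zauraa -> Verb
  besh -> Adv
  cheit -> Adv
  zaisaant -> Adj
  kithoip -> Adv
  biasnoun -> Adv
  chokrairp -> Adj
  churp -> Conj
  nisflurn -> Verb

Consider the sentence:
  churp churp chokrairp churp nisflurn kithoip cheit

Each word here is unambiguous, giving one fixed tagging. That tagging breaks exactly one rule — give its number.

2

Fixed tagging: Conj Conj Adj Conj Verb Adv Adv.
Rule check: R1 holds, R2 violated, R3 holds.
Only rule 2 fails.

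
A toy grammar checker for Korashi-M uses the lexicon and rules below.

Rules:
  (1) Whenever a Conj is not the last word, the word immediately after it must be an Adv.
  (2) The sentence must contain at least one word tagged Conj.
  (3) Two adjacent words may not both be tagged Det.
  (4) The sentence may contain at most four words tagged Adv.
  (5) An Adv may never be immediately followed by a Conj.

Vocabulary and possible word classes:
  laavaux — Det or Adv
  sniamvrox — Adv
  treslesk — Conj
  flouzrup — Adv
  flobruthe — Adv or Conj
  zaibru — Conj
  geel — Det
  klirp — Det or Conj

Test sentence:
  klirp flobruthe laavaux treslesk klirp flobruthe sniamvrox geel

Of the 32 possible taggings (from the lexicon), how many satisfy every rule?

0

Candidates per position — 1:klirp {Det,Conj}; 2:flobruthe {Adv,Conj}; 3:laavaux {Det,Adv}; 4:treslesk {Conj}; 5:klirp {Det,Conj}; 6:flobruthe {Adv,Conj}; 7:sniamvrox {Adv}; 8:geel {Det}.
There are 32 candidate sequences in total.
Rule 1 cannot be satisfied by any choice of tags from the lexicon.
So there is no consistent tagging.
Count = 0.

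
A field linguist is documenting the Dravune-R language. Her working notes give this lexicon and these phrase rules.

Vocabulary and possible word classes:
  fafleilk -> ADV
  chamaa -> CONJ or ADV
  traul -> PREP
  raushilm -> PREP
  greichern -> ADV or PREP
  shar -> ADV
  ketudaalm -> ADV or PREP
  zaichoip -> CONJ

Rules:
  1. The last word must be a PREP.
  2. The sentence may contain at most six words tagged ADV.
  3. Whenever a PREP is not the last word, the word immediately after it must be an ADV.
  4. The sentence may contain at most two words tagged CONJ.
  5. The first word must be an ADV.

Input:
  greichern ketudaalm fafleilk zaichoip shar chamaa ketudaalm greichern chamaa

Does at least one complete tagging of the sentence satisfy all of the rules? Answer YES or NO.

Candidates per position — 1:greichern {ADV,PREP}; 2:ketudaalm {ADV,PREP}; 3:fafleilk {ADV}; 4:zaichoip {CONJ}; 5:shar {ADV}; 6:chamaa {CONJ,ADV}; 7:ketudaalm {ADV,PREP}; 8:greichern {ADV,PREP}; 9:chamaa {CONJ,ADV}.
Rule 1 cannot be satisfied by any choice of tags from the lexicon.
So there is no consistent tagging.

NO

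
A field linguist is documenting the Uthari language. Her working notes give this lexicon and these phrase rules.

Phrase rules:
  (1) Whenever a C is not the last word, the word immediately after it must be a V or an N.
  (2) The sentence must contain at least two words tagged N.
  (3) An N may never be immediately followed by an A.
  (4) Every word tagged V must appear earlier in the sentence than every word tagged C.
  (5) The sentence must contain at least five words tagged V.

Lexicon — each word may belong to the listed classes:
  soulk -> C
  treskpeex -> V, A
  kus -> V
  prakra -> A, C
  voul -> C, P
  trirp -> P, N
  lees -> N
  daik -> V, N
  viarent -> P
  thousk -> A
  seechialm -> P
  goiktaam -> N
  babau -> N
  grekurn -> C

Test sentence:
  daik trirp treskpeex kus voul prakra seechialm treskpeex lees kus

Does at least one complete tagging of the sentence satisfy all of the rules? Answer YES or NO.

Candidates per position — 1:daik {V,N}; 2:trirp {P,N}; 3:treskpeex {V,A}; 4:kus {V}; 5:voul {C,P}; 6:prakra {A,C}; 7:seechialm {P}; 8:treskpeex {V,A}; 9:lees {N}; 10:kus {V}.
One satisfying assignment: V N V V P A P V N V.
Verifying each rule — rule 1 satisfied; rule 2 satisfied; rule 3 satisfied; rule 4 satisfied; rule 5 satisfied.

YES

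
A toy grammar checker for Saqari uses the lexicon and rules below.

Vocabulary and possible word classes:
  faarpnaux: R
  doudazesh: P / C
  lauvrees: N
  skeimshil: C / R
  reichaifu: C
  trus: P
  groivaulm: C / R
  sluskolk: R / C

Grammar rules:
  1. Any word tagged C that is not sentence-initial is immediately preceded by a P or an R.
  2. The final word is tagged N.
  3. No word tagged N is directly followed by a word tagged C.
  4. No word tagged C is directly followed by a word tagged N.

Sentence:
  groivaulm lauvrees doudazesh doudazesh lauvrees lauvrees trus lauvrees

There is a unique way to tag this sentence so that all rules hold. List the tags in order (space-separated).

Candidates per position — 1:groivaulm {C,R}; 2:lauvrees {N}; 3:doudazesh {P,C}; 4:doudazesh {P,C}; 5:lauvrees {N}; 6:lauvrees {N}; 7:trus {P}; 8:lauvrees {N}.
At position 1, choosing C makes rule 4 impossible to satisfy; hence R.
At position 3, choosing C makes rule 1 impossible to satisfy; hence P.
At position 4, choosing C makes rule 4 impossible to satisfy; hence P.
The unique satisfying tagging is: R N P P N N P N.
Rule-by-rule: rule 1 holds; rule 2 holds; rule 3 holds; rule 4 holds.

R N P P N N P N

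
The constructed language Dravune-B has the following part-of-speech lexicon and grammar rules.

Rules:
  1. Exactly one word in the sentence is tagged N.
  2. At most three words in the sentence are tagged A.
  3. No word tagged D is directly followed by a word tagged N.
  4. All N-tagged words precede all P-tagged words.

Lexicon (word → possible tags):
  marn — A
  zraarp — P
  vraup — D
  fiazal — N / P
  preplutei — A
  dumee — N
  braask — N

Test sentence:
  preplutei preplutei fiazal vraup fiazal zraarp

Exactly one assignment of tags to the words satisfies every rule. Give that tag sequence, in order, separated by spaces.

Candidates per position — 1:preplutei {A}; 2:preplutei {A}; 3:fiazal {N,P}; 4:vraup {D}; 5:fiazal {N,P}; 6:zraarp {P}.
Word 5 cannot be N — rule 3 would then fail for every completion. It is P.
Word 3 cannot be P — rule 1 would then fail for every completion. It is N.
The unique satisfying tagging is: A A N D P P.
Verifying each rule — rule 1 satisfied; rule 2 satisfied; rule 3 satisfied; rule 4 satisfied.

A A N D P P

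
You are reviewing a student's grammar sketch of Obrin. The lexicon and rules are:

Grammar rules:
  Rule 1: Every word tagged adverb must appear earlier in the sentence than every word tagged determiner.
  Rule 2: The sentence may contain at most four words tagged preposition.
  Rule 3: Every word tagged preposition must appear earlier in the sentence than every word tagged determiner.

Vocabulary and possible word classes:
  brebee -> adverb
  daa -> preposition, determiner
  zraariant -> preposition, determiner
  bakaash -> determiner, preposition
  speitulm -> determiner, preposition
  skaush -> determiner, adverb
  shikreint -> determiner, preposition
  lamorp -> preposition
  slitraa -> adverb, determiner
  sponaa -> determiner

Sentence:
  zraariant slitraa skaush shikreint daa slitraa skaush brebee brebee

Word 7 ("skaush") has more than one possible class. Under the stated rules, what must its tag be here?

Candidates per position — 1:zraariant {preposition,determiner}; 2:slitraa {adverb,determiner}; 3:skaush {determiner,adverb}; 4:shikreint {determiner,preposition}; 5:daa {preposition,determiner}; 6:slitraa {adverb,determiner}; 7:skaush {determiner,adverb}; 8:brebee {adverb}; 9:brebee {adverb}.
Word 1 cannot be determiner — rule 1 would then fail for every completion. It is preposition.
Word 2 cannot be determiner — rule 1 would then fail for every completion. It is adverb.
Word 3 cannot be determiner — rule 1 would then fail for every completion. It is adverb.
Word 4 cannot be determiner — rule 1 would then fail for every completion. It is preposition.
Word 5 cannot be determiner — rule 1 would then fail for every completion. It is preposition.
Word 6 cannot be determiner — rule 1 would then fail for every completion. It is adverb.
Word 7 cannot be determiner — rule 1 would then fail for every completion. It is adverb.
The only consistent sequence is: preposition adverb adverb preposition preposition adverb adverb adverb adverb.
Verifying each rule — rule 1 satisfied; rule 2 satisfied; rule 3 satisfied.

adverb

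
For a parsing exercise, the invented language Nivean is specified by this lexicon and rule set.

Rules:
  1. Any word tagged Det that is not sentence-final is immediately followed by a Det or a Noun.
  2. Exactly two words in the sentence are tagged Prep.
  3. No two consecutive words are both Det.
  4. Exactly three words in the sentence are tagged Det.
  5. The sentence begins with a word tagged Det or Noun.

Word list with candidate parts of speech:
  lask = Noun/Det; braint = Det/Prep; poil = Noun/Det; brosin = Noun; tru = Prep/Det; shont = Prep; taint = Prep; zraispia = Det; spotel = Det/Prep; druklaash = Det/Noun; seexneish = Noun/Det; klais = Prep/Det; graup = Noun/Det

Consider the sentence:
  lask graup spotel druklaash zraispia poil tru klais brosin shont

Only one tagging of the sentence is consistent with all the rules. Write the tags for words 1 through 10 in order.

Candidates per position — 1:lask {Noun,Det}; 2:graup {Noun,Det}; 3:spotel {Det,Prep}; 4:druklaash {Det,Noun}; 5:zraispia {Det}; 6:poil {Noun,Det}; 7:tru {Prep,Det}; 8:klais {Prep,Det}; 9:brosin {Noun}; 10:shont {Prep}.
If word 4 were Det, no tagging could satisfy rule 3; so word 4 is Noun.
If word 6 were Det, no tagging could satisfy rule 3; so word 6 is Noun.
The remaining ambiguous positions (1, 2, 3, 7, 8) are resolved jointly — only one combination satisfies every rule.
So the tagging must be: Noun Noun Det Noun Det Noun Prep Det Noun Prep.
Checking: rule 1 holds; rule 2 holds; rule 3 holds; rule 4 holds; rule 5 holds.

Noun Noun Det Noun Det Noun Prep Det Noun Prep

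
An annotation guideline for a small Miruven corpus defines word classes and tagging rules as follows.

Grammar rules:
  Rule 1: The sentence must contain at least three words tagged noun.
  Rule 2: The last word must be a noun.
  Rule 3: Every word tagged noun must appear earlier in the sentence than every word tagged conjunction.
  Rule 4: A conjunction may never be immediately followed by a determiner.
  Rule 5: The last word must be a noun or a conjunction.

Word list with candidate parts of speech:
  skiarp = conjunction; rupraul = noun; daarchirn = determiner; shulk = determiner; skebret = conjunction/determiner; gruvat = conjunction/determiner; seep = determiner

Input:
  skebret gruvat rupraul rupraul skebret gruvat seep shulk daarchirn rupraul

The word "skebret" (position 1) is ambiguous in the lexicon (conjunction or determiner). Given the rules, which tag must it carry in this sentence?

determiner

Candidates per position — 1:skebret {conjunction,determiner}; 2:gruvat {conjunction,determiner}; 3:rupraul {noun}; 4:rupraul {noun}; 5:skebret {conjunction,determiner}; 6:gruvat {conjunction,determiner}; 7:seep {determiner}; 8:shulk {determiner}; 9:daarchirn {determiner}; 10:rupraul {noun}.
Word 1 cannot be conjunction — rule 3 would then fail for every completion. It is determiner.
Word 2 cannot be conjunction — rule 3 would then fail for every completion. It is determiner.
Word 5 cannot be conjunction — rule 3 would then fail for every completion. It is determiner.
Word 6 cannot be conjunction — rule 3 would then fail for every completion. It is determiner.
The only consistent sequence is: determiner determiner noun noun determiner determiner determiner determiner determiner noun.
Checking: rule 1 holds; rule 2 holds; rule 3 holds; rule 4 holds; rule 5 holds.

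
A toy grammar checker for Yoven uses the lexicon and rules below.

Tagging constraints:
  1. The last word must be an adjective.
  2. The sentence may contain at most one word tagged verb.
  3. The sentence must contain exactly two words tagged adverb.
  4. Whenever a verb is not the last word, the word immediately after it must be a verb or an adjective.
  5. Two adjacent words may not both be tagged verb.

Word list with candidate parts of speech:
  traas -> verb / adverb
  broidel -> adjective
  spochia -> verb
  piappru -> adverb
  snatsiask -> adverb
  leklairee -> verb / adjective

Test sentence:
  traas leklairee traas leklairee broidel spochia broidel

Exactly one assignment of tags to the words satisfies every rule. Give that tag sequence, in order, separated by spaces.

adverb adjective adverb adjective adjective verb adjective

Candidates per position — 1:traas {verb,adverb}; 2:leklairee {verb,adjective}; 3:traas {verb,adverb}; 4:leklairee {verb,adjective}; 5:broidel {adjective}; 6:spochia {verb}; 7:broidel {adjective}.
Position 1: verb is ruled out by rule 2; that leaves adverb.
Position 2: verb is ruled out by rule 2; that leaves adjective.
Position 3: verb is ruled out by rule 2; that leaves adverb.
Position 4: verb is ruled out by rule 2; that leaves adjective.
That leaves exactly one tagging: adverb adjective adverb adjective adjective verb adjective.
Rule-by-rule: rule 1 satisfied; rule 2 satisfied; rule 3 satisfied; rule 4 satisfied; rule 5 satisfied.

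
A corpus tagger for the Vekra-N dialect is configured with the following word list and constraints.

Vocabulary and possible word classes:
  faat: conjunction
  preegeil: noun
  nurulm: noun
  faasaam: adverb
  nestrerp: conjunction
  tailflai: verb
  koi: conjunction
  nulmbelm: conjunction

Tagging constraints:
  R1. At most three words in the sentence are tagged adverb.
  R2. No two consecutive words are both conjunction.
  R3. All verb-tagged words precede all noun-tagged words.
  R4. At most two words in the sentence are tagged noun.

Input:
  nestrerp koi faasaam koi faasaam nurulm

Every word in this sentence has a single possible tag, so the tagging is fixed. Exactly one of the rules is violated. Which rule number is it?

Fixed tagging: conjunction conjunction adverb conjunction adverb noun.
Applying the rules: R1 pass, R2 fail, R3 pass, R4 pass.
Only rule 2 fails.

2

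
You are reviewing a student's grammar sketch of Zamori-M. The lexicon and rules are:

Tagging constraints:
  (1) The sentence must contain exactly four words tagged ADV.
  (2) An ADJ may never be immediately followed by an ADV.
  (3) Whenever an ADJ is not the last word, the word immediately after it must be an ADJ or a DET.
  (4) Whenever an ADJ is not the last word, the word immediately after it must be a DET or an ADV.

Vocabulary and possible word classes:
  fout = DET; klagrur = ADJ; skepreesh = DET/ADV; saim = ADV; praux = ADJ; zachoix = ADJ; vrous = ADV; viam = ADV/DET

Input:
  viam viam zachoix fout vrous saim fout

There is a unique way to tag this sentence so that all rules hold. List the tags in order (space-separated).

Candidates per position — 1:viam {ADV,DET}; 2:viam {ADV,DET}; 3:zachoix {ADJ}; 4:fout {DET}; 5:vrous {ADV}; 6:saim {ADV}; 7:fout {DET}.
Position 1: DET is ruled out by rule 1; that leaves ADV.
Position 2: DET is ruled out by rule 1; that leaves ADV.
The only consistent sequence is: ADV ADV ADJ DET ADV ADV DET.
Rule-by-rule: rule 1 ✓; rule 2 ✓; rule 3 ✓; rule 4 ✓.

ADV ADV ADJ DET ADV ADV DET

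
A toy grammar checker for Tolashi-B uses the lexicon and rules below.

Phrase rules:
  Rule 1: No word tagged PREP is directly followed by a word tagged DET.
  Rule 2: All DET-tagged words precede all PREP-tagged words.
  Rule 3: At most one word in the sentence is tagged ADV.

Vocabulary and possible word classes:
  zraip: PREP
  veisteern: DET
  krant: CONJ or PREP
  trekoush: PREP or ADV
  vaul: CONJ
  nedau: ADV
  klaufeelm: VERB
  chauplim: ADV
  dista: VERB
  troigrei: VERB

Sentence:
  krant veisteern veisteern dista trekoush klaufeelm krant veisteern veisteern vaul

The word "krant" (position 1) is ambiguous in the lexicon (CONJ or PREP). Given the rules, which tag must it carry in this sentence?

CONJ

Candidates per position — 1:krant {CONJ,PREP}; 2:veisteern {DET}; 3:veisteern {DET}; 4:dista {VERB}; 5:trekoush {PREP,ADV}; 6:klaufeelm {VERB}; 7:krant {CONJ,PREP}; 8:veisteern {DET}; 9:veisteern {DET}; 10:vaul {CONJ}.
Position 1: PREP is ruled out by rule 1; that leaves CONJ.
Position 5: PREP is ruled out by rule 2; that leaves ADV.
Position 7: PREP is ruled out by rule 1; that leaves CONJ.
The only consistent sequence is: CONJ DET DET VERB ADV VERB CONJ DET DET CONJ.
Rule-by-rule: rule 1 ok; rule 2 ok; rule 3 ok.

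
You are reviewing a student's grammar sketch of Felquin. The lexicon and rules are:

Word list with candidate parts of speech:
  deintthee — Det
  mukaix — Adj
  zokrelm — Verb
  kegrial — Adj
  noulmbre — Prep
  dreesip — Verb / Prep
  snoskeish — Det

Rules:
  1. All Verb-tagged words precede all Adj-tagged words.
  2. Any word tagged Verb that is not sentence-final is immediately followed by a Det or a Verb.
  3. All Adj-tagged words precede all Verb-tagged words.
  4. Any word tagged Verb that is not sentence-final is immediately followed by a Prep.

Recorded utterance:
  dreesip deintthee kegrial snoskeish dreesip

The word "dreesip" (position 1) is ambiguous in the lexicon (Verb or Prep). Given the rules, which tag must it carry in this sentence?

Candidates per position — 1:dreesip {Verb,Prep}; 2:deintthee {Det}; 3:kegrial {Adj}; 4:snoskeish {Det}; 5:dreesip {Verb,Prep}.
At position 1, choosing Verb makes rule 3 impossible to satisfy; hence Prep.
At position 5, choosing Verb makes rule 1 impossible to satisfy; hence Prep.
So the tagging must be: Prep Det Adj Det Prep.
Rule-by-rule: rule 1 ✓; rule 2 ✓; rule 3 ✓; rule 4 ✓.

Prep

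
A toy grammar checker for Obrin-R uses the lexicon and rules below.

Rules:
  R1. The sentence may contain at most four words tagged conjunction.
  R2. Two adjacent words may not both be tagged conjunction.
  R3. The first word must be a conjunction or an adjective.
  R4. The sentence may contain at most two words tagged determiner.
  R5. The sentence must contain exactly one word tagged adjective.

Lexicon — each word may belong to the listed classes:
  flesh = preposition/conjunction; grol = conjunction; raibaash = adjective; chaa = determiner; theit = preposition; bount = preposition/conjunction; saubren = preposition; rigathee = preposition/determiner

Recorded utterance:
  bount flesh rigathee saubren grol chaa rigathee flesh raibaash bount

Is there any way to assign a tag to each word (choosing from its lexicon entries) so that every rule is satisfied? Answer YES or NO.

YES

Candidates per position — 1:bount {preposition,conjunction}; 2:flesh {preposition,conjunction}; 3:rigathee {preposition,determiner}; 4:saubren {preposition}; 5:grol {conjunction}; 6:chaa {determiner}; 7:rigathee {preposition,determiner}; 8:flesh {preposition,conjunction}; 9:raibaash {adjective}; 10:bount {preposition,conjunction}.
One satisfying assignment: conjunction preposition preposition preposition conjunction determiner preposition preposition adjective preposition.
Rule-by-rule: rule 1 holds; rule 2 holds; rule 3 holds; rule 4 holds; rule 5 holds.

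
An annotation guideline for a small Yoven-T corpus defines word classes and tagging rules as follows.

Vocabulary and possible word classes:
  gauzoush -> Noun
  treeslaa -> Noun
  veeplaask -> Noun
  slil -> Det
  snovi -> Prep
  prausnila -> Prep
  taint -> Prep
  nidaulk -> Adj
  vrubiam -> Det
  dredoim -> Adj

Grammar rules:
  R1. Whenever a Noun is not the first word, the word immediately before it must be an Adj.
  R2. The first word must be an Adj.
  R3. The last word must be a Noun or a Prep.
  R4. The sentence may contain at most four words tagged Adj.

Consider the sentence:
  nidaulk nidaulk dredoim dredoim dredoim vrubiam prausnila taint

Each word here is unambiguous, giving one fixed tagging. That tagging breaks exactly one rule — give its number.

4

Fixed tagging: Adj Adj Adj Adj Adj Det Prep Prep.
Checking each rule: R1 pass, R2 pass, R3 pass, R4 fail.
Only rule 4 fails.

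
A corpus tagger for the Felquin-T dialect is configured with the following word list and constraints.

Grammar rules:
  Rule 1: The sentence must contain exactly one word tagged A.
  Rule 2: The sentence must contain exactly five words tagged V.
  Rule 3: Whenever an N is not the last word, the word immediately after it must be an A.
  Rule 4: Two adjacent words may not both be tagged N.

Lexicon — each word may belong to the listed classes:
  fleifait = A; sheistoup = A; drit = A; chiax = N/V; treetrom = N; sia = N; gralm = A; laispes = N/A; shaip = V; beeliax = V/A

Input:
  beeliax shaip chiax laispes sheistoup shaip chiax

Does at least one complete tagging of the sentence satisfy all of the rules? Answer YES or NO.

Candidates per position — 1:beeliax {V,A}; 2:shaip {V}; 3:chiax {N,V}; 4:laispes {N,A}; 5:sheistoup {A}; 6:shaip {V}; 7:chiax {N,V}.
One satisfying assignment: V V V N A V V.
Verifying each rule — rule 1 ✓; rule 2 ✓; rule 3 ✓; rule 4 ✓.

YES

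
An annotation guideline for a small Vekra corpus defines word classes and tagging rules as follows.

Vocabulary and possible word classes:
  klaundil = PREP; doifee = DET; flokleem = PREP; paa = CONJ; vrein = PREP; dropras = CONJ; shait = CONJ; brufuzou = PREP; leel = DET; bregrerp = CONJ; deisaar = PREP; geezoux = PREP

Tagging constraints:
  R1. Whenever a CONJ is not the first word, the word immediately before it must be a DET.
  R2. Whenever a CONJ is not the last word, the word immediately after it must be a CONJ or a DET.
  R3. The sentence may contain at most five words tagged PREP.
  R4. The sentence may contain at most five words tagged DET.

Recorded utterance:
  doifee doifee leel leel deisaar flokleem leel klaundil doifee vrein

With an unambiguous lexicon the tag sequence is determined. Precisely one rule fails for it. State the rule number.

4

Fixed tagging: DET DET DET DET PREP PREP DET PREP DET PREP.
Checking each rule: R1 ok, R2 ok, R3 ok, R4 fails.
Only rule 4 fails.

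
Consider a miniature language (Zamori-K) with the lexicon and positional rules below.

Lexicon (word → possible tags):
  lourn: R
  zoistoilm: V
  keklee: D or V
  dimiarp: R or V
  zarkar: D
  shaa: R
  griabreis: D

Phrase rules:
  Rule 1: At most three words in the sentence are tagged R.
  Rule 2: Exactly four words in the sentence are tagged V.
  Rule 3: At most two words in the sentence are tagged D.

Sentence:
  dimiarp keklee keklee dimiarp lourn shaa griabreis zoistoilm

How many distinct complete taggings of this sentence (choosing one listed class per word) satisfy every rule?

4

Candidates per position — 1:dimiarp {R,V}; 2:keklee {D,V}; 3:keklee {D,V}; 4:dimiarp {R,V}; 5:lourn {R}; 6:shaa {R}; 7:griabreis {D}; 8:zoistoilm {V}.
There are 16 candidate sequences in total.
The sequences that satisfy every rule: R V V V R R D V; V D V V R R D V; V V D V R R D V; V V V R R R D V.
Count = 4.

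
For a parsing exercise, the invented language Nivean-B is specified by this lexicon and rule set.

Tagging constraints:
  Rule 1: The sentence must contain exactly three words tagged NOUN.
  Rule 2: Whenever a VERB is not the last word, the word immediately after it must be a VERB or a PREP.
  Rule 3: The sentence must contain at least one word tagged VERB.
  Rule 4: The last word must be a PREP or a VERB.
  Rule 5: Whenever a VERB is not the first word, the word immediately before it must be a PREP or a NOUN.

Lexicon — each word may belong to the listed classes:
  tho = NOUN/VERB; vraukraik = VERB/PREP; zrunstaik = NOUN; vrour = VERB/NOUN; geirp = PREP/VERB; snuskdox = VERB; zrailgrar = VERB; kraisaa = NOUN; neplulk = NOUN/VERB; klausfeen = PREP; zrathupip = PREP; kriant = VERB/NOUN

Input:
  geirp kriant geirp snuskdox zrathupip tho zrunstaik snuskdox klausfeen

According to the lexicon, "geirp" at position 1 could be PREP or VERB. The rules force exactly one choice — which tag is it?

PREP

Candidates per position — 1:geirp {PREP,VERB}; 2:kriant {VERB,NOUN}; 3:geirp {PREP,VERB}; 4:snuskdox {VERB}; 5:zrathupip {PREP}; 6:tho {NOUN,VERB}; 7:zrunstaik {NOUN}; 8:snuskdox {VERB}; 9:klausfeen {PREP}.
Position 2: VERB is ruled out by rule 1; that leaves NOUN.
Position 3: VERB is ruled out by rule 5; that leaves PREP.
Position 6: VERB is ruled out by rule 1; that leaves NOUN.
Position 1: VERB is ruled out by rule 2; that leaves PREP.
So the tagging must be: PREP NOUN PREP VERB PREP NOUN NOUN VERB PREP.
Rule-by-rule: rule 1 ok; rule 2 ok; rule 3 ok; rule 4 ok; rule 5 ok.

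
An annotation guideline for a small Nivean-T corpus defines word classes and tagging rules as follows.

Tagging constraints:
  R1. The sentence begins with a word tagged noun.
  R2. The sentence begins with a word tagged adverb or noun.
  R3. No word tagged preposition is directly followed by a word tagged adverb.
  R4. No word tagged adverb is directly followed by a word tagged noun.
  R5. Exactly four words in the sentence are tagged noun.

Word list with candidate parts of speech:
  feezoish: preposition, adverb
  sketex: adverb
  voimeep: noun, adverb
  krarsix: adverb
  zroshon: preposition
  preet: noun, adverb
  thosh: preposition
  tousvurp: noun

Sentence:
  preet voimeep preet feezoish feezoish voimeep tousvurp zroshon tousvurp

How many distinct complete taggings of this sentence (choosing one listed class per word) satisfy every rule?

Candidates per position — 1:preet {noun,adverb}; 2:voimeep {noun,adverb}; 3:preet {noun,adverb}; 4:feezoish {preposition,adverb}; 5:feezoish {preposition,adverb}; 6:voimeep {noun,adverb}; 7:tousvurp {noun}; 8:zroshon {preposition}; 9:tousvurp {noun}.
There are 64 candidate sequences in total.
The sequences that satisfy every rule: noun adverb adverb preposition preposition noun noun preposition noun; noun adverb adverb adverb preposition noun noun preposition noun.
Count = 2.

2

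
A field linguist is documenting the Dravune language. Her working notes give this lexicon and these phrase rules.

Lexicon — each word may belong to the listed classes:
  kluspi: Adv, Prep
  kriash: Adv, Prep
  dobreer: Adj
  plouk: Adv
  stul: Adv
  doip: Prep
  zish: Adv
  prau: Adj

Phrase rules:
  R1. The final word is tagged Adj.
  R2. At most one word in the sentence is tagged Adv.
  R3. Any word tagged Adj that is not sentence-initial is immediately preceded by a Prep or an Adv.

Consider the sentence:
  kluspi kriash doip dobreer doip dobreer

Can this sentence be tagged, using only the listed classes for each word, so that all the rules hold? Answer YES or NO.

YES

Candidates per position — 1:kluspi {Adv,Prep}; 2:kriash {Adv,Prep}; 3:doip {Prep}; 4:dobreer {Adj}; 5:doip {Prep}; 6:dobreer {Adj}.
One satisfying assignment: Adv Prep Prep Adj Prep Adj.
Checking: rule 1 holds; rule 2 holds; rule 3 holds.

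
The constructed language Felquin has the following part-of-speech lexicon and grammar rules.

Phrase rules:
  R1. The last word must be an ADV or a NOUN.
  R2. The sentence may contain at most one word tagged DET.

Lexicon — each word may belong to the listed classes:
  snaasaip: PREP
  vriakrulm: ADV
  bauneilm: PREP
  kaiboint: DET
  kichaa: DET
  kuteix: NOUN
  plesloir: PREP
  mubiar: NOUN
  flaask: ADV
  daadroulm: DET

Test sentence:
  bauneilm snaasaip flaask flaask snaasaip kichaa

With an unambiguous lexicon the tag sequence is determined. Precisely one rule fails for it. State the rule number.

1

Fixed tagging: PREP PREP ADV ADV PREP DET.
Applying the rules: R1 ✗, R2 ✓.
Only rule 1 fails.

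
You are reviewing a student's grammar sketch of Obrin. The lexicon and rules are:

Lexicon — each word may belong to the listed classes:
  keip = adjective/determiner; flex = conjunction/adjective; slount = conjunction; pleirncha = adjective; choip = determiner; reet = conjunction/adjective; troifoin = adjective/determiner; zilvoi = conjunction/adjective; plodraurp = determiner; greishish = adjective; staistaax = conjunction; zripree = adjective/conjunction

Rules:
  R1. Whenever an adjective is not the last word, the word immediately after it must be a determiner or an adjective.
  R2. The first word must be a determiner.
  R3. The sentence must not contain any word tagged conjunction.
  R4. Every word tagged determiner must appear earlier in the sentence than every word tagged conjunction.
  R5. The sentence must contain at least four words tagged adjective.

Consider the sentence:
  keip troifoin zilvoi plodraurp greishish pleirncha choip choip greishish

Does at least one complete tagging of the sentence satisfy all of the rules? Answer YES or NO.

Candidates per position — 1:keip {adjective,determiner}; 2:troifoin {adjective,determiner}; 3:zilvoi {conjunction,adjective}; 4:plodraurp {determiner}; 5:greishish {adjective}; 6:pleirncha {adjective}; 7:choip {determiner}; 8:choip {determiner}; 9:greishish {adjective}.
One satisfying assignment: determiner determiner adjective determiner adjective adjective determiner determiner adjective.
Check: rule 1 ✓; rule 2 ✓; rule 3 ✓; rule 4 ✓; rule 5 ✓.

YES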